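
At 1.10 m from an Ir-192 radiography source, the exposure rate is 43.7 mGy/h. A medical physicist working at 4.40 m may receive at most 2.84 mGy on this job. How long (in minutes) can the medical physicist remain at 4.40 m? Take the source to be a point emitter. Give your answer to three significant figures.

62.4 min

By the inverse-square law, rate at 4.40 m:
43.7 × (1.10/4.40)² = 43.7 × 0.06250 = 2.731 mGy/h.
Stay time = 2.84 mGy ÷ 2.731 mGy/h = 1.040 h = 62.40 min.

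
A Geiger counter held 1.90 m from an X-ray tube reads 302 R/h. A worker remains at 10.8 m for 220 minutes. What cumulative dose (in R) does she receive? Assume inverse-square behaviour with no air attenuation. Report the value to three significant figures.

34.3 R

Intensity scales as (d₁/d₂)², so rate at 10.8 m:
302 × (1.90/10.8)² = 302 × 0.03095 = 9.347 R/h.
Dose = rate × time = 9.347 R/h × 3.667 h = 34.28 R.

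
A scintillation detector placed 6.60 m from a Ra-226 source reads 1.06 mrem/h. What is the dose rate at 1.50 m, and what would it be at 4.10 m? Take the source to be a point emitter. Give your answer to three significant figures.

By the inverse-square law,
At 1.50 m: (6.60/1.50)² = 19.36, so 1.06 × 19.36 = 20.52 mrem/h
At 4.10 m: 20.52 × (1.50/4.10)² = 20.52 × 0.1338 = 2.746 mrem/h.

20.5 mrem/h; 2.75 mrem/h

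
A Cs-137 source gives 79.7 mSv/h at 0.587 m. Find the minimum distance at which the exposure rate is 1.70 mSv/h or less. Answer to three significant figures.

4.02 m

Using I₁d₁² = I₂d₂², d₂ = d₁·√(I₁/I₂).
I₁/I₂ = 79.7/1.70 = 46.88, so d₂ = 0.587 × √46.88 = 4.019 m.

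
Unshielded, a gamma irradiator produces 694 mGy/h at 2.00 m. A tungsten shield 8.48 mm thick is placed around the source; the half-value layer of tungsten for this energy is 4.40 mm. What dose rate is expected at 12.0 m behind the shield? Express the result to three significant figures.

5.07 mGy/h

Distance alone: (2.00/12.0)² = 0.02778, so 694 × 0.02778 = 19.28 mGy/h.
Shield: 8.48/4.40 = 1.927 half-value layers → attenuation 2^(−1.927) = 0.2630.
Combined: 19.28 × 0.2630 = 5.071 mGy/h.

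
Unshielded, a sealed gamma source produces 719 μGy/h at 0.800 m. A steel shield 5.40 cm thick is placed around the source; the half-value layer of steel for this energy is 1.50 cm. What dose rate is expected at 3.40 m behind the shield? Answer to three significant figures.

3.28 μGy/h

Distance alone: (0.800/3.40)² = 0.05536, so 719 × 0.05536 = 39.80 μGy/h.
Shield: 5.40/1.50 = 3.600 half-value layers → attenuation 2^(−3.600) = 0.08247.
Combined: 39.80 × 0.08247 = 3.282 μGy/h.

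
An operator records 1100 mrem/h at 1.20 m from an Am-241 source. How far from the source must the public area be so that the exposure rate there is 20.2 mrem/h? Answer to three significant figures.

Using I₁d₁² = I₂d₂², d₂ = d₁·√(I₁/I₂).
I₁/I₂ = 1100/20.2 = 54.46, so d₂ = 1.20 × √54.46 = 8.856 m.

8.86 m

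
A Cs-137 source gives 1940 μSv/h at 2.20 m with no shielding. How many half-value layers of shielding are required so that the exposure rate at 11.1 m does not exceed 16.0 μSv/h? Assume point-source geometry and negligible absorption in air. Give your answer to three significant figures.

At 11.1 m, distance alone gives (2.20/11.1)² = 0.03928, so 1940 × 0.03928 = 76.20 μSv/h.
Further attenuation needed: 76.20/16.0 = 4.763.
n = log₂(4.763) = 2.252 half-value layers.

2.25 half-value layers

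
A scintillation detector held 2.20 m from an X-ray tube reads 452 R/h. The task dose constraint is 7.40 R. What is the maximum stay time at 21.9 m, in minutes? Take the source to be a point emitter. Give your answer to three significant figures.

Since intensity falls as 1/r², rate at 21.9 m:
452 × (2.20/21.9)² = 452 × 0.01009 = 4.561 R/h.
Stay time = 7.40 R ÷ 4.561 R/h = 1.622 h = 97.32 min.

97.3 min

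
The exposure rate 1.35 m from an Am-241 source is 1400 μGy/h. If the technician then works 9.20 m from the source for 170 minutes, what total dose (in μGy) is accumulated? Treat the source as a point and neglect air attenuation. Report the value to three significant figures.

Since intensity falls as 1/r², rate at 9.20 m:
(1.35/9.20)² = 0.02153, so 1400 × 0.02153 = 30.14 μGy/h.
Dose = rate × time = 30.14 μGy/h × 2.833 h = 85.39 μGy.

85.4 μGy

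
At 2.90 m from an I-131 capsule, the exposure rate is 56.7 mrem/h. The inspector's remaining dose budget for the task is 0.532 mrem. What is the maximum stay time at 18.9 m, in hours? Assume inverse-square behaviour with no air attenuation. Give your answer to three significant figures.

0.399 h

Since intensity falls as 1/r², rate at 18.9 m:
(2.90/18.9)² = 0.02354, so 56.7 × 0.02354 = 1.335 mrem/h.
Stay time = 0.532 mrem ÷ 1.335 mrem/h = 0.3985 h.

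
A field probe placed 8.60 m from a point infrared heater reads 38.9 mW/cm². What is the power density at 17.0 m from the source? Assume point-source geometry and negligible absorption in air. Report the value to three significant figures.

Using I₁d₁² = I₂d₂², scaling from 8.60 m to 17.0 m:
(8.60/17.0)² = 0.2559, so 38.9 × 0.2559 = 9.955 mW/cm².

9.96 mW/cm²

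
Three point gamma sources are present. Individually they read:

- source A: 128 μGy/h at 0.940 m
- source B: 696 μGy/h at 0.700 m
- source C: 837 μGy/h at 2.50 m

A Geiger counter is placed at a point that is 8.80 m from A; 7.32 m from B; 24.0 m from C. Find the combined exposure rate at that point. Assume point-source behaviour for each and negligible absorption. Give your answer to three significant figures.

By superposition, sum each source's inverse-square contribution:
A: 128 × (0.940/8.80)² = 1.460 μGy/h
B: 696 × (0.700/7.32)² = 6.365 μGy/h
C: 837 × (2.50/24.0)² = 9.082 μGy/h
Total = 1.460 + 6.365 + 9.082 = 16.91 μGy/h.

16.9 μGy/h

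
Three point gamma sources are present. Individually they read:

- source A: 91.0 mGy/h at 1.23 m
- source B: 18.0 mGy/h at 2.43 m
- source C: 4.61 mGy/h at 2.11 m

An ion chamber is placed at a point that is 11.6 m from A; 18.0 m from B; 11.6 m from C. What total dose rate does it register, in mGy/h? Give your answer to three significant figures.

By superposition, sum each source's inverse-square contribution:
A: 91.0 × (1.23/11.6)² = 1.023 mGy/h
B: 18.0 × (2.43/18.0)² = 0.3281 mGy/h
C: 4.61 × (2.11/11.6)² = 0.1525 mGy/h
Total = 1.023 + 0.3281 + 0.1525 = 1.504 mGy/h.

1.50 mGy/h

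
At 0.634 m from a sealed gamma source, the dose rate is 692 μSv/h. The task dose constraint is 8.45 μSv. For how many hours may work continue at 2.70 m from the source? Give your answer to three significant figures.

Using I₁d₁² = I₂d₂², rate at 2.70 m:
692 × (0.634/2.70)² = 692 × 0.05514 = 38.16 μSv/h.
Stay time = 8.45 μSv ÷ 38.16 μSv/h = 0.2214 h.

0.221 h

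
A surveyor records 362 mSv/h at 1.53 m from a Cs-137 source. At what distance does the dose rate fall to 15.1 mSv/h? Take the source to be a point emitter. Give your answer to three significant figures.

Applying the 1/r² law, d₂ = d₁·√(I₁/I₂).
I₁/I₂ = 362/15.1 = 23.97, so d₂ = 1.53 × √23.97 = 7.491 m.

7.49 m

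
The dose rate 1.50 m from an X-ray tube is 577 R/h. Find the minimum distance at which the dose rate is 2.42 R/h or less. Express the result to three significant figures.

23.2 m

Since intensity falls as 1/r², d₂ = d₁·√(I₁/I₂).
I₁/I₂ = 577/2.42 = 238.4, so d₂ = 1.50 × √238.4 = 23.16 m.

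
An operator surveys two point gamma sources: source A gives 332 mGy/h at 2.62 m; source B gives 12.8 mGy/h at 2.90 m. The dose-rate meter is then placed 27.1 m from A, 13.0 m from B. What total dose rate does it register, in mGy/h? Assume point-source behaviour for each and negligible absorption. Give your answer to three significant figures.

3.74 mGy/h

By superposition, sum each source's inverse-square contribution:
A: 332 × (2.62/27.1)² = 3.103 mGy/h
B: 12.8 × (2.90/13.0)² = 0.6370 mGy/h
Total = 3.103 + 0.6370 = 3.740 mGy/h.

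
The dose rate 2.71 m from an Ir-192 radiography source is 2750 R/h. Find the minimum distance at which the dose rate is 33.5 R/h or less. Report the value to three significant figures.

24.6 m

Applying the 1/r² law, d₂ = d₁·√(I₁/I₂).
I₁/I₂ = 2750/33.5 = 82.09, so d₂ = 2.71 × √82.09 = 24.55 m.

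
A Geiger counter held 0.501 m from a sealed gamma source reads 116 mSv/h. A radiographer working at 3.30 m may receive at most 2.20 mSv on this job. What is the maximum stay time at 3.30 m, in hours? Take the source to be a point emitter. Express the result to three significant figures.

0.823 h

By the inverse-square law, rate at 3.30 m:
(0.501/3.30)² = 0.02305, so 116 × 0.02305 = 2.674 mSv/h.
Stay time = 2.20 mSv ÷ 2.674 mSv/h = 0.8227 h.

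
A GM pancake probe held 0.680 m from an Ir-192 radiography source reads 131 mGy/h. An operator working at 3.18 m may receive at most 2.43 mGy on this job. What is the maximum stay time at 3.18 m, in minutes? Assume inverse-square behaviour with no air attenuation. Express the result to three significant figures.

24.3 min

Intensity scales as (d₁/d₂)², so rate at 3.18 m:
(0.680/3.18)² = 0.04573, so 131 × 0.04573 = 5.991 mGy/h.
Stay time = 2.43 mGy ÷ 5.991 mGy/h = 0.4056 h = 24.34 min.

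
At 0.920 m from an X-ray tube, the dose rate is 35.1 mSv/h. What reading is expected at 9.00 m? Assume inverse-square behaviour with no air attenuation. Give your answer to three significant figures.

0.367 mSv/h

Intensity scales as (d₁/d₂)², so the rate at 9.00 m is
(0.920/9.00)² = 0.01045, so 35.1 × 0.01045 = 0.3668 mSv/h.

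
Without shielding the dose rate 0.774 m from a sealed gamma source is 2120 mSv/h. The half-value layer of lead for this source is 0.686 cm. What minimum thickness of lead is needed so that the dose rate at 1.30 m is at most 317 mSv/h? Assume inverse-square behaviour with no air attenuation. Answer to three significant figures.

0.854 cm

At 1.30 m, distance alone gives 2120 × (0.774/1.30)² = 2120 × 0.3545 = 751.5 mSv/h.
Further attenuation needed: 751.5/317 = 2.371.
n = log₂(2.371) = 1.245 half-value layers.
Thickness = 1.245 × 0.686 cm = 0.8541 cm.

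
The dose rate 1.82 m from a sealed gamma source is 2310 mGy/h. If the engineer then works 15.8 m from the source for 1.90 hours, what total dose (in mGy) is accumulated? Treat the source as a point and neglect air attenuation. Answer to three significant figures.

58.2 mGy

By the inverse-square law, rate at 15.8 m:
2310 × (1.82/15.8)² = 2310 × 0.01327 = 30.65 mGy/h.
Dose = rate × time = 30.65 mGy/h × 1.900 h = 58.23 mGy.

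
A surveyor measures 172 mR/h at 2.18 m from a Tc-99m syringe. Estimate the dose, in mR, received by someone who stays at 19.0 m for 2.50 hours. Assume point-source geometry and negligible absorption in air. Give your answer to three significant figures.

5.66 mR

Intensity scales as (d₁/d₂)², so rate at 19.0 m:
172 × (2.18/19.0)² = 172 × 0.01316 = 2.264 mR/h.
Dose = rate × time = 2.264 mR/h × 2.500 h = 5.660 mR.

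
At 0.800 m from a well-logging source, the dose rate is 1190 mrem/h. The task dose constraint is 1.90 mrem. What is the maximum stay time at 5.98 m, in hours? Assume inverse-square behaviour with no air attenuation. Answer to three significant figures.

Using I₁d₁² = I₂d₂², rate at 5.98 m:
(0.800/5.98)² = 0.01790, so 1190 × 0.01790 = 21.30 mrem/h.
Stay time = 1.90 mrem ÷ 21.30 mrem/h = 0.08920 h.

0.0892 h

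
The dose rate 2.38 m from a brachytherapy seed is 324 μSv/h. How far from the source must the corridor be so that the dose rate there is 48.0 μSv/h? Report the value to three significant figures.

6.18 m

Intensity scales as (d₁/d₂)², so d₂ = d₁·√(I₁/I₂).
I₁/I₂ = 324/48.0 = 6.750, so d₂ = 2.38 × √6.750 = 6.183 m.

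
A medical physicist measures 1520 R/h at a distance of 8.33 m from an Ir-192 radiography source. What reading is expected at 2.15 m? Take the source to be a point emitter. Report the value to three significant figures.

Since intensity falls as 1/r², the rate at 2.15 m is
(8.33/2.15)² = 15.01, so 1520 × 15.01 = 22820 R/h.

22800 R/h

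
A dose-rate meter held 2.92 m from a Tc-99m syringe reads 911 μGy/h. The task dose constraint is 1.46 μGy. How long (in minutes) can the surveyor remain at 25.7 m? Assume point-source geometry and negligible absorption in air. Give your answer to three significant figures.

Applying the 1/r² law, rate at 25.7 m:
911 × (2.92/25.7)² = 911 × 0.01291 = 11.76 μGy/h.
Stay time = 1.46 μGy ÷ 11.76 μGy/h = 0.1241 h = 7.446 min.

7.45 min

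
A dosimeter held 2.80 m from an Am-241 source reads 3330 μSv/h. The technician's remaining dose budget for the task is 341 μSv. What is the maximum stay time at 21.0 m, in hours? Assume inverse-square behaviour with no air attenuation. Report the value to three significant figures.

Using I₁d₁² = I₂d₂², rate at 21.0 m:
(2.80/21.0)² = 0.01778, so 3330 × 0.01778 = 59.21 μSv/h.
Stay time = 341 μSv ÷ 59.21 μSv/h = 5.759 h.

5.76 h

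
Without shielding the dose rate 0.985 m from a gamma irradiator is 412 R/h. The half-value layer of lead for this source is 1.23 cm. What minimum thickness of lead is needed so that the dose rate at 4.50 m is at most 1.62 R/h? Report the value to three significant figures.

At 4.50 m, distance alone gives 412 × (0.985/4.50)² = 412 × 0.04791 = 19.74 R/h.
Further attenuation needed: 19.74/1.62 = 12.19.
n = log₂(12.19) = 3.608 half-value layers.
Thickness = 3.608 × 1.23 cm = 4.438 cm.

4.44 cm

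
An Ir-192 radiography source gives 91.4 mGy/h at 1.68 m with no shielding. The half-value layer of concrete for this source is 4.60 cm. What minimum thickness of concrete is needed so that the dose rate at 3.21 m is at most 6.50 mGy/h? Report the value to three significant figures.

8.95 cm

At 3.21 m, distance alone gives (1.68/3.21)² = 0.2739, so 91.4 × 0.2739 = 25.03 mGy/h.
Further attenuation needed: 25.03/6.50 = 3.851.
n = log₂(3.851) = 1.945 half-value layers.
Thickness = 1.945 × 4.60 cm = 8.947 cm.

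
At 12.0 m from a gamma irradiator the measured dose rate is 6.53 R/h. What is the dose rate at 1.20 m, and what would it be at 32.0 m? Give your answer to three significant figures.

653 R/h; 0.918 R/h

Using I₁d₁² = I₂d₂²,
At 1.20 m: (12.0/1.20)² = 100.0, so 6.53 × 100.0 = 653.0 R/h
At 32.0 m: 653.0 × (1.20/32.0)² = 653.0 × 0.001406 = 0.9181 R/h.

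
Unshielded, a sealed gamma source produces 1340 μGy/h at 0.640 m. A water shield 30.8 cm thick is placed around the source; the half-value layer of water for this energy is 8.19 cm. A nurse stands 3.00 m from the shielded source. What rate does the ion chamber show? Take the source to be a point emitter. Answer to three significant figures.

4.50 μGy/h

Distance alone: 1340 × (0.640/3.00)² = 1340 × 0.04551 = 60.98 μGy/h.
Shield: 30.8/8.19 = 3.761 half-value layers → attenuation 2^(−3.761) = 0.07376.
Combined: 60.98 × 0.07376 = 4.498 μGy/h.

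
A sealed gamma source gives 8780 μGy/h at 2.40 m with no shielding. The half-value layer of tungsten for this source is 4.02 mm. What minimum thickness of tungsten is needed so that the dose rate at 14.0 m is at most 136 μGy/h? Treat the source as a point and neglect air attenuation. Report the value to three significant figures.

At 14.0 m, distance alone gives (2.40/14.0)² = 0.02939, so 8780 × 0.02939 = 258.0 μGy/h.
Further attenuation needed: 258.0/136 = 1.897.
n = log₂(1.897) = 0.9237 half-value layers.
Thickness = 0.9237 × 4.02 mm = 3.713 mm.

3.71 mm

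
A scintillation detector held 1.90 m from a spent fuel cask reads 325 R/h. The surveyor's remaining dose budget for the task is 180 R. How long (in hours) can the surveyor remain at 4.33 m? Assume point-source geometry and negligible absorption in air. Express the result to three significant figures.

Applying the 1/r² law, rate at 4.33 m:
325 × (1.90/4.33)² = 325 × 0.1925 = 62.56 R/h.
Stay time = 180 R ÷ 62.56 R/h = 2.877 h.

2.88 h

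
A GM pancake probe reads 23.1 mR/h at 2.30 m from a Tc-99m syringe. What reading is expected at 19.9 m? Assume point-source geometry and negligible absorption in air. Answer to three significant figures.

Since intensity falls as 1/r², the rate at 19.9 m is
23.1 × (2.30/19.9)² = 23.1 × 0.01336 = 0.3086 mR/h.

0.309 mR/h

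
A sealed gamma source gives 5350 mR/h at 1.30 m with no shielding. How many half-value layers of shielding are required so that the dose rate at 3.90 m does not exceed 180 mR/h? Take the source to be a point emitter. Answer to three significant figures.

1.72 half-value layers

At 3.90 m, distance alone gives (1.30/3.90)² = 0.1111, so 5350 × 0.1111 = 594.4 mR/h.
Further attenuation needed: 594.4/180 = 3.302.
n = log₂(3.302) = 1.723 half-value layers.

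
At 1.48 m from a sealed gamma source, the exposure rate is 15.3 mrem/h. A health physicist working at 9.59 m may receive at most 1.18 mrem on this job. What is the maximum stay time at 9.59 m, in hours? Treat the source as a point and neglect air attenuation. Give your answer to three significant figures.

Applying the 1/r² law, rate at 9.59 m:
15.3 × (1.48/9.59)² = 15.3 × 0.02382 = 0.3644 mrem/h.
Stay time = 1.18 mrem ÷ 0.3644 mrem/h = 3.238 h.

3.24 h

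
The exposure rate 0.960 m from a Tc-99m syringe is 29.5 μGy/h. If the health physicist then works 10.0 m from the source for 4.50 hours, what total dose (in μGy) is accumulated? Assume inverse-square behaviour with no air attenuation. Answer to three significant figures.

Using I₁d₁² = I₂d₂², rate at 10.0 m:
29.5 × (0.960/10.0)² = 29.5 × 0.009216 = 0.2719 μGy/h.
Dose = rate × time = 0.2719 μGy/h × 4.500 h = 1.224 μGy.

1.22 μGy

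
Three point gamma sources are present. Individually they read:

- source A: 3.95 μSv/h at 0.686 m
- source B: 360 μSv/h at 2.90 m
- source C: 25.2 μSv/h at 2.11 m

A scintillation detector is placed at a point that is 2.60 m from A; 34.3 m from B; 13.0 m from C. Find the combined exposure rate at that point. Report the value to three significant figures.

By superposition, sum each source's inverse-square contribution:
A: 3.95 × (0.686/2.60)² = 0.2750 μSv/h
B: 360 × (2.90/34.3)² = 2.573 μSv/h
C: 25.2 × (2.11/13.0)² = 0.6639 μSv/h
Total = 0.2750 + 2.573 + 0.6639 = 3.512 μSv/h.

3.51 μSv/h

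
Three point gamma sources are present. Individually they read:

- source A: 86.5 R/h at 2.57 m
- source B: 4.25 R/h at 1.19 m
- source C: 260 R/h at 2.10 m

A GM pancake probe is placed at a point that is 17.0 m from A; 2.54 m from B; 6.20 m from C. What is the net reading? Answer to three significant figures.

By superposition, sum each source's inverse-square contribution:
A: 86.5 × (2.57/17.0)² = 1.977 R/h
B: 4.25 × (1.19/2.54)² = 0.9329 R/h
C: 260 × (2.10/6.20)² = 29.83 R/h
Total = 1.977 + 0.9329 + 29.83 = 32.74 R/h.

32.7 R/h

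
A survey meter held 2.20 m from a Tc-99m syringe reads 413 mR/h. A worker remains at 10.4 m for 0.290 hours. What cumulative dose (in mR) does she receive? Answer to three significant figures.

By the inverse-square law, rate at 10.4 m:
(2.20/10.4)² = 0.04475, so 413 × 0.04475 = 18.48 mR/h.
Dose = rate × time = 18.48 mR/h × 0.2900 h = 5.359 mR.

5.36 mR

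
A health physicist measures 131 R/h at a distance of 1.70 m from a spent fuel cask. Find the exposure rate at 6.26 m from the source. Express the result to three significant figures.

Intensity scales as (d₁/d₂)², so the rate at 6.26 m is
(1.70/6.26)² = 0.07375, so 131 × 0.07375 = 9.661 R/h.

9.66 R/h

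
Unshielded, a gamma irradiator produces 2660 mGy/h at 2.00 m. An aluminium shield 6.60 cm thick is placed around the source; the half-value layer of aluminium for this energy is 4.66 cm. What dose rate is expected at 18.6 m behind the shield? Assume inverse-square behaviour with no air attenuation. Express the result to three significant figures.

11.5 mGy/h

Distance alone: (2.00/18.6)² = 0.01156, so 2660 × 0.01156 = 30.75 mGy/h.
Shield: 6.60/4.66 = 1.416 half-value layers → attenuation 2^(−1.416) = 0.3747.
Combined: 30.75 × 0.3747 = 11.52 mGy/h.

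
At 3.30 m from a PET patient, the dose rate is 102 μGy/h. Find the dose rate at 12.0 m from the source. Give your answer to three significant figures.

7.71 μGy/h

By the inverse-square law, the rate at 12.0 m is
(3.30/12.0)² = 0.07562, so 102 × 0.07562 = 7.713 μGy/h.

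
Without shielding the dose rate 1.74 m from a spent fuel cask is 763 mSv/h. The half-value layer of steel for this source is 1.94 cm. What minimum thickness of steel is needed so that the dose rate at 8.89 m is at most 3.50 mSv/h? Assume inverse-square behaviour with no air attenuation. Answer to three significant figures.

5.94 cm

At 8.89 m, distance alone gives 763 × (1.74/8.89)² = 763 × 0.03831 = 29.23 mSv/h.
Further attenuation needed: 29.23/3.50 = 8.351.
n = log₂(8.351) = 3.062 half-value layers.
Thickness = 3.062 × 1.94 cm = 5.940 cm.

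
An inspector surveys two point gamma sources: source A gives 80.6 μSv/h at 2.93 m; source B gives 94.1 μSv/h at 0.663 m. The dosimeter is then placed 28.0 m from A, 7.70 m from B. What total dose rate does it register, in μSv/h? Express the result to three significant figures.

1.58 μSv/h

By superposition, sum each source's inverse-square contribution:
A: 80.6 × (2.93/28.0)² = 0.8826 μSv/h
B: 94.1 × (0.663/7.70)² = 0.6976 μSv/h
Total = 0.8826 + 0.6976 = 1.580 μSv/h.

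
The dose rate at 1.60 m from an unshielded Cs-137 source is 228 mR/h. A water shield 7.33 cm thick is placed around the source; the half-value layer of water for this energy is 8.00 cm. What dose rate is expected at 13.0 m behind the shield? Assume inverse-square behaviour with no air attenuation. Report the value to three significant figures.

1.83 mR/h

Distance alone: (1.60/13.0)² = 0.01515, so 228 × 0.01515 = 3.454 mR/h.
Shield: 7.33/8.00 = 0.9163 half-value layers → attenuation 2^(−0.9163) = 0.5299.
Combined: 3.454 × 0.5299 = 1.830 mR/h.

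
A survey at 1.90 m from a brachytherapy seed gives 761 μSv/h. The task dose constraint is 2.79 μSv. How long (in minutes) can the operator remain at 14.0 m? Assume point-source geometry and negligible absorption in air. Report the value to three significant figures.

11.9 min

Intensity scales as (d₁/d₂)², so rate at 14.0 m:
(1.90/14.0)² = 0.01842, so 761 × 0.01842 = 14.02 μSv/h.
Stay time = 2.79 μSv ÷ 14.02 μSv/h = 0.1990 h = 11.94 min.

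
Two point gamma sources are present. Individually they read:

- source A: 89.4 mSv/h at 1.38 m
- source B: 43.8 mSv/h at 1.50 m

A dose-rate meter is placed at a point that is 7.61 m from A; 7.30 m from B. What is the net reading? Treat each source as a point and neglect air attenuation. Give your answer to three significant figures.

By superposition, sum each source's inverse-square contribution:
A: 89.4 × (1.38/7.61)² = 2.940 mSv/h
B: 43.8 × (1.50/7.30)² = 1.849 mSv/h
Total = 2.940 + 1.849 = 4.789 mSv/h.

4.79 mSv/h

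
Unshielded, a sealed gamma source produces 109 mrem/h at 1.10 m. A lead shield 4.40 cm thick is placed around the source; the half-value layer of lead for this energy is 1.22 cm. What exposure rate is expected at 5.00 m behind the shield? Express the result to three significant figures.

Distance alone: (1.10/5.00)² = 0.04840, so 109 × 0.04840 = 5.276 mrem/h.
Shield: 4.40/1.22 = 3.607 half-value layers → attenuation 2^(−3.607) = 0.08207.
Combined: 5.276 × 0.08207 = 0.4330 mrem/h.

0.433 mrem/h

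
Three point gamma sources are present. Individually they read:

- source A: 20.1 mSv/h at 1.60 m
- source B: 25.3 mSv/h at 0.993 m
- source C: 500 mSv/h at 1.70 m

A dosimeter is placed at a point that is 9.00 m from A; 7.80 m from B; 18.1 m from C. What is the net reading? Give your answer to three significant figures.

5.46 mSv/h

Each source contributes Iᵢ·(dᵢ/rᵢ)²; contributions add.
A: 20.1 × (1.60/9.00)² = 0.6353 mSv/h
B: 25.3 × (0.993/7.80)² = 0.4100 mSv/h
C: 500 × (1.70/18.1)² = 4.411 mSv/h
Total = 0.6353 + 0.4100 + 4.411 = 5.456 mSv/h.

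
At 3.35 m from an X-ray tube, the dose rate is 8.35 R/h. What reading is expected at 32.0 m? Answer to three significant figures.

Intensity scales as (d₁/d₂)², so the rate at 32.0 m is
(3.35/32.0)² = 0.01096, so 8.35 × 0.01096 = 0.09152 R/h.

0.0915 R/h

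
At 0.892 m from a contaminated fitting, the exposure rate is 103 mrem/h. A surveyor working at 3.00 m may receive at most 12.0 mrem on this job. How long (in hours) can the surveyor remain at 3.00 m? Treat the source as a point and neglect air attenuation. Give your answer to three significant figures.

1.32 h

Since intensity falls as 1/r², rate at 3.00 m:
(0.892/3.00)² = 0.08841, so 103 × 0.08841 = 9.106 mrem/h.
Stay time = 12.0 mrem ÷ 9.106 mrem/h = 1.318 h.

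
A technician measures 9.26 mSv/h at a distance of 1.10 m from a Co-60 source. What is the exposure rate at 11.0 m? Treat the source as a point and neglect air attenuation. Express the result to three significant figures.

0.0926 mSv/h

By the inverse-square law, the rate at 11.0 m is
9.26 × (1.10/11.0)² = 9.26 × 0.01000 = 0.09260 mSv/h.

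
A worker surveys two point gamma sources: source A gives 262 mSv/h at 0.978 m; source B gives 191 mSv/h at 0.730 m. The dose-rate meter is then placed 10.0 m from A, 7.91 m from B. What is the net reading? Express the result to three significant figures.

Each source contributes Iᵢ·(dᵢ/rᵢ)²; contributions add.
A: 262 × (0.978/10.0)² = 2.506 mSv/h
B: 191 × (0.730/7.91)² = 1.627 mSv/h
Total = 2.506 + 1.627 = 4.133 mSv/h.

4.13 mSv/h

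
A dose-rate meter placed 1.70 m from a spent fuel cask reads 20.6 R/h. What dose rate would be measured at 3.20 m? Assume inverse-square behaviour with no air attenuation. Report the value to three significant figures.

Applying the 1/r² law, scaling from 1.70 m to 3.20 m:
20.6 × (1.70/3.20)² = 20.6 × 0.2822 = 5.813 R/h.

5.81 R/h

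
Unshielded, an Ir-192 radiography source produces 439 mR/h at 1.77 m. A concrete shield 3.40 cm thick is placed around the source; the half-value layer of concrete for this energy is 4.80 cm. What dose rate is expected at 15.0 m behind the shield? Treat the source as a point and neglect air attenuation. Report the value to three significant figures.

3.74 mR/h

Distance alone: (1.77/15.0)² = 0.01392, so 439 × 0.01392 = 6.111 mR/h.
Shield: 3.40/4.80 = 0.7083 half-value layers → attenuation 2^(−0.7083) = 0.6120.
Combined: 6.111 × 0.6120 = 3.740 mR/h.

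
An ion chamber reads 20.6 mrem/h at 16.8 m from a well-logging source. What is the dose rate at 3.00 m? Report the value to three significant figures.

Intensity scales as (d₁/d₂)², so the rate at 3.00 m is
20.6 × (16.8/3.00)² = 20.6 × 31.36 = 646.0 mrem/h.

646 mrem/h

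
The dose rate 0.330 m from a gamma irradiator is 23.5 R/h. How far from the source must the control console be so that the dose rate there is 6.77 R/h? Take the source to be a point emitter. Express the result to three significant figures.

Intensity scales as (d₁/d₂)², so d₂ = d₁·√(I₁/I₂).
I₁/I₂ = 23.5/6.77 = 3.471, so d₂ = 0.330 × √3.471 = 0.6148 m.

0.615 m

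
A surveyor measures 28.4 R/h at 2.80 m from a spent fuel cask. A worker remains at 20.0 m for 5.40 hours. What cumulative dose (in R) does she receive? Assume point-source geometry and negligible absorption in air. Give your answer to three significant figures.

Intensity scales as (d₁/d₂)², so rate at 20.0 m:
(2.80/20.0)² = 0.01960, so 28.4 × 0.01960 = 0.5566 R/h.
Dose = rate × time = 0.5566 R/h × 5.400 h = 3.006 R.

3.01 R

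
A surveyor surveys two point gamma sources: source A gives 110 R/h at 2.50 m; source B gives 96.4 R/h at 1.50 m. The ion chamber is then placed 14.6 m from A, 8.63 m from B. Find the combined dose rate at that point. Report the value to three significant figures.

6.14 R/h

Each source contributes Iᵢ·(dᵢ/rᵢ)²; contributions add.
A: 110 × (2.50/14.6)² = 3.225 R/h
B: 96.4 × (1.50/8.63)² = 2.912 R/h
Total = 3.225 + 2.912 = 6.137 R/h.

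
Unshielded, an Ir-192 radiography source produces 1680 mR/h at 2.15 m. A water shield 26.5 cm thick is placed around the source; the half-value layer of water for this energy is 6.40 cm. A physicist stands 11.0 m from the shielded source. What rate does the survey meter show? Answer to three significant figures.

Distance alone: 1680 × (2.15/11.0)² = 1680 × 0.03820 = 64.18 mR/h.
Shield: 26.5/6.40 = 4.141 half-value layers → attenuation 2^(−4.141) = 0.05668.
Combined: 64.18 × 0.05668 = 3.638 mR/h.

3.64 mR/h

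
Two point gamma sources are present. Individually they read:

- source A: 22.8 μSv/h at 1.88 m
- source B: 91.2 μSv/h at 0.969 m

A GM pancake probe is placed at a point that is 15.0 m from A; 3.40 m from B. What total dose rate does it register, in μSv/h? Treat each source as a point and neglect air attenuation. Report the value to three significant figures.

Each source contributes Iᵢ·(dᵢ/rᵢ)²; contributions add.
A: 22.8 × (1.88/15.0)² = 0.3582 μSv/h
B: 91.2 × (0.969/3.40)² = 7.408 μSv/h
Total = 0.3582 + 7.408 = 7.766 μSv/h.

7.77 μSv/h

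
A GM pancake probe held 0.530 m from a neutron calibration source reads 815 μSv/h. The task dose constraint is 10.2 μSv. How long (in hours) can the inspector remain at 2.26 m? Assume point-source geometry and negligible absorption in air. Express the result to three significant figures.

0.228 h

Applying the 1/r² law, rate at 2.26 m:
815 × (0.530/2.26)² = 815 × 0.05500 = 44.83 μSv/h.
Stay time = 10.2 μSv ÷ 44.83 μSv/h = 0.2275 h.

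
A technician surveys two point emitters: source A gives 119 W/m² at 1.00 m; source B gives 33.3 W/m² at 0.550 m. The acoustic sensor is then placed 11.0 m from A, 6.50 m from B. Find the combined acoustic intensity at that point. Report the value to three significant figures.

1.22 W/m²

Each source contributes Iᵢ·(dᵢ/rᵢ)²; contributions add.
A: 119 × (1.00/11.0)² = 0.9835 W/m²
B: 33.3 × (0.550/6.50)² = 0.2384 W/m²
Total = 0.9835 + 0.2384 = 1.222 W/m².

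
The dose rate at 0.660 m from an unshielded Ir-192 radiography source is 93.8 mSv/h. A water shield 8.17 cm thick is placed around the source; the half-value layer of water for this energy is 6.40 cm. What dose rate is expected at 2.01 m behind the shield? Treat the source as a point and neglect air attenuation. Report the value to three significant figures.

4.17 mSv/h

Distance alone: (0.660/2.01)² = 0.1078, so 93.8 × 0.1078 = 10.11 mSv/h.
Shield: 8.17/6.40 = 1.277 half-value layers → attenuation 2^(−1.277) = 0.4127.
Combined: 10.11 × 0.4127 = 4.172 mSv/h.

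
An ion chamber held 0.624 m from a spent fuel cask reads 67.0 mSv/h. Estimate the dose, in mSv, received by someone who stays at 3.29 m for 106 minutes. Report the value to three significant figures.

By the inverse-square law, rate at 3.29 m:
(0.624/3.29)² = 0.03597, so 67.0 × 0.03597 = 2.410 mSv/h.
Dose = rate × time = 2.410 mSv/h × 1.767 h = 4.258 mSv.

4.26 mSv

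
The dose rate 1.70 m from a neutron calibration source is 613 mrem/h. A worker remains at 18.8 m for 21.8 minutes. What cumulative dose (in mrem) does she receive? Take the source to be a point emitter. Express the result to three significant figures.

1.82 mrem

Since intensity falls as 1/r², rate at 18.8 m:
613 × (1.70/18.8)² = 613 × 0.008177 = 5.013 mrem/h.
Dose = rate × time = 5.013 mrem/h × 0.3633 h = 1.821 mrem.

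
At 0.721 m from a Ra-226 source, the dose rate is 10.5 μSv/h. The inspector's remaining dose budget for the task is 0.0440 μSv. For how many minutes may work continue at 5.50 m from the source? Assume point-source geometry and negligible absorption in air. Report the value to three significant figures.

Applying the 1/r² law, rate at 5.50 m:
10.5 × (0.721/5.50)² = 10.5 × 0.01718 = 0.1804 μSv/h.
Stay time = 0.0440 μSv ÷ 0.1804 μSv/h = 0.2439 h = 14.63 min.

14.6 min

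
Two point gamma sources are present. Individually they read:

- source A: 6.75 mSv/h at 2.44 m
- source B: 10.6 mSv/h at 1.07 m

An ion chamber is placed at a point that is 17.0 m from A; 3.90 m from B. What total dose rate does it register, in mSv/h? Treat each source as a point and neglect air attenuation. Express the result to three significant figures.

Each source contributes Iᵢ·(dᵢ/rᵢ)²; contributions add.
A: 6.75 × (2.44/17.0)² = 0.1391 mSv/h
B: 10.6 × (1.07/3.90)² = 0.7979 mSv/h
Total = 0.1391 + 0.7979 = 0.9370 mSv/h.

0.937 mSv/h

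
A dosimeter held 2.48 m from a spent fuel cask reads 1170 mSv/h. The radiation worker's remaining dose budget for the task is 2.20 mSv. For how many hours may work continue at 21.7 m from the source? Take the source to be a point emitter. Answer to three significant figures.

By the inverse-square law, rate at 21.7 m:
1170 × (2.48/21.7)² = 1170 × 0.01306 = 15.28 mSv/h.
Stay time = 2.20 mSv ÷ 15.28 mSv/h = 0.1440 h.

0.144 h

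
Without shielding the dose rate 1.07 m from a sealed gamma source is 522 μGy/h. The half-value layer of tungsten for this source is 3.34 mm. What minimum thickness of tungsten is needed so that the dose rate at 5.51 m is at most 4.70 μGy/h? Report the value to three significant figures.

At 5.51 m, distance alone gives (1.07/5.51)² = 0.03771, so 522 × 0.03771 = 19.68 μGy/h.
Further attenuation needed: 19.68/4.70 = 4.187.
n = log₂(4.187) = 2.066 half-value layers.
Thickness = 2.066 × 3.34 mm = 6.900 mm.

6.90 mm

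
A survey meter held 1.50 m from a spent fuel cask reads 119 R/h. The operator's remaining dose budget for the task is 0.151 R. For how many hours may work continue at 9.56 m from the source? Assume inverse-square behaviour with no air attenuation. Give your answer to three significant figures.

Using I₁d₁² = I₂d₂², rate at 9.56 m:
(1.50/9.56)² = 0.02462, so 119 × 0.02462 = 2.930 R/h.
Stay time = 0.151 R ÷ 2.930 R/h = 0.05154 h.

0.0515 h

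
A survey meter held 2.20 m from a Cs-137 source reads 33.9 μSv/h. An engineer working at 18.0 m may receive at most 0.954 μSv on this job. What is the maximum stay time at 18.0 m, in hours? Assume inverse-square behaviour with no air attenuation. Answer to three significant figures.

1.88 h

Intensity scales as (d₁/d₂)², so rate at 18.0 m:
(2.20/18.0)² = 0.01494, so 33.9 × 0.01494 = 0.5065 μSv/h.
Stay time = 0.954 μSv ÷ 0.5065 μSv/h = 1.884 h.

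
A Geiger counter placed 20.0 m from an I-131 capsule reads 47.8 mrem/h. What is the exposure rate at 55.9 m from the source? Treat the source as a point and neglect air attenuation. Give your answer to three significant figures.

Applying the 1/r² law, scaling from 20.0 m to 55.9 m:
47.8 × (20.0/55.9)² = 47.8 × 0.1280 = 6.118 mrem/h.

6.12 mrem/h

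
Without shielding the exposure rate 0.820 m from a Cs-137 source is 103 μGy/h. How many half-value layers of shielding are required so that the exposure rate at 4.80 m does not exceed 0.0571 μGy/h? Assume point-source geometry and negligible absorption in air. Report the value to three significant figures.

At 4.80 m, distance alone gives (0.820/4.80)² = 0.02918, so 103 × 0.02918 = 3.006 μGy/h.
Further attenuation needed: 3.006/0.0571 = 52.64.
n = log₂(52.64) = 5.718 half-value layers.

5.72 half-value layers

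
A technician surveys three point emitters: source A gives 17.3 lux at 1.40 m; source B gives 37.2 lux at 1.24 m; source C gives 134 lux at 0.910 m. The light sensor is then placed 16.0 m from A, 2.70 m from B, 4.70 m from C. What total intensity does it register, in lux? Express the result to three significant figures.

Each source contributes Iᵢ·(dᵢ/rᵢ)²; contributions add.
A: 17.3 × (1.40/16.0)² = 0.1325 lux
B: 37.2 × (1.24/2.70)² = 7.846 lux
C: 134 × (0.910/4.70)² = 5.023 lux
Total = 0.1325 + 7.846 + 5.023 = 13.00 lux.

13.0 lux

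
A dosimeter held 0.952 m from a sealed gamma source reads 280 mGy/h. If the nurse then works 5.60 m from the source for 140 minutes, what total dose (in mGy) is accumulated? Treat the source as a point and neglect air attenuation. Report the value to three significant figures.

18.9 mGy

Since intensity falls as 1/r², rate at 5.60 m:
(0.952/5.60)² = 0.02890, so 280 × 0.02890 = 8.092 mGy/h.
Dose = rate × time = 8.092 mGy/h × 2.333 h = 18.88 mGy.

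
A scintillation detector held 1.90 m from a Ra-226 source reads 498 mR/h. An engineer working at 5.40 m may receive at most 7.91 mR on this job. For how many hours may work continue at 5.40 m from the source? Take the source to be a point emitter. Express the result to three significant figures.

Since intensity falls as 1/r², rate at 5.40 m:
498 × (1.90/5.40)² = 498 × 0.1238 = 61.65 mR/h.
Stay time = 7.91 mR ÷ 61.65 mR/h = 0.1283 h.

0.128 h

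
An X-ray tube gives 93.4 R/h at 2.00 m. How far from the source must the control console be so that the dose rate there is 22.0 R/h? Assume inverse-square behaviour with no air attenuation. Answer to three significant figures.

4.12 m

By the inverse-square law, d₂ = d₁·√(I₁/I₂).
I₁/I₂ = 93.4/22.0 = 4.245, so d₂ = 2.00 × √4.245 = 4.121 m.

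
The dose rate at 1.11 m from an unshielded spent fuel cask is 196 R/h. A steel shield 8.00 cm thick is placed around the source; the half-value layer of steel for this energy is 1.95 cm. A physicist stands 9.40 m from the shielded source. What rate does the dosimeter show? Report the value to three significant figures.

0.159 R/h

Distance alone: (1.11/9.40)² = 0.01394, so 196 × 0.01394 = 2.732 R/h.
Shield: 8.00/1.95 = 4.103 half-value layers → attenuation 2^(−4.103) = 0.05819.
Combined: 2.732 × 0.05819 = 0.1590 R/h.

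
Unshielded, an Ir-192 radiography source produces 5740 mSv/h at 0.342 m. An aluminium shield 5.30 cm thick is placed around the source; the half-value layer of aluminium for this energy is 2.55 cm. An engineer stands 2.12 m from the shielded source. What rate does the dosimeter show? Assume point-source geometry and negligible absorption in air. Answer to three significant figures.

Distance alone: (0.342/2.12)² = 0.02602, so 5740 × 0.02602 = 149.4 mSv/h.
Shield: 5.30/2.55 = 2.078 half-value layers → attenuation 2^(−2.078) = 0.2368.
Combined: 149.4 × 0.2368 = 35.38 mSv/h.

35.4 mSv/h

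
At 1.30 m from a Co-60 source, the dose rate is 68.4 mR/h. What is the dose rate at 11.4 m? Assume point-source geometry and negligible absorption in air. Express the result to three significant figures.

0.889 mR/h

Using I₁d₁² = I₂d₂², the rate at 11.4 m is
68.4 × (1.30/11.4)² = 68.4 × 0.01300 = 0.8892 mR/h.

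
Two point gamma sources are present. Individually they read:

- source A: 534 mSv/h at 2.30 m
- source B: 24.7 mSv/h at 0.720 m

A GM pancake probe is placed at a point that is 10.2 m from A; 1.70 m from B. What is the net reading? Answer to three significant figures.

By superposition, sum each source's inverse-square contribution:
A: 534 × (2.30/10.2)² = 27.15 mSv/h
B: 24.7 × (0.720/1.70)² = 4.431 mSv/h
Total = 27.15 + 4.431 = 31.58 mSv/h.

31.6 mSv/h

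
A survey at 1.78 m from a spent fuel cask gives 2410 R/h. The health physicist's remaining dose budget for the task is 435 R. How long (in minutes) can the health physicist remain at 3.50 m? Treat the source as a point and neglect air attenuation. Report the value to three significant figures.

41.9 min

Using I₁d₁² = I₂d₂², rate at 3.50 m:
(1.78/3.50)² = 0.2586, so 2410 × 0.2586 = 623.2 R/h.
Stay time = 435 R ÷ 623.2 R/h = 0.6980 h = 41.88 min.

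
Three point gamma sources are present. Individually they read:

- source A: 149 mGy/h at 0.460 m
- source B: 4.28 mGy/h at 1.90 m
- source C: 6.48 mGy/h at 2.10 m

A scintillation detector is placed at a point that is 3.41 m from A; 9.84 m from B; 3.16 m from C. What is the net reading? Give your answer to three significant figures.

5.73 mGy/h

By superposition, sum each source's inverse-square contribution:
A: 149 × (0.460/3.41)² = 2.711 mGy/h
B: 4.28 × (1.90/9.84)² = 0.1596 mGy/h
C: 6.48 × (2.10/3.16)² = 2.862 mGy/h
Total = 2.711 + 0.1596 + 2.862 = 5.733 mGy/h.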